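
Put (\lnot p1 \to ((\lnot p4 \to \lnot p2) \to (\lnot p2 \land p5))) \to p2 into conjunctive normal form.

(\lnot p1 \lor p2) \land (p2 \lor \lnot p5)

(\lnot p1 \to ((\lnot p4 \to \lnot p2) \to (\lnot p2 \land p5))) \to p2
⇔ \lnot (\lnot p1 \to ((\lnot p4 \to \lnot p2) \to (\lnot p2 \land p5))) \lor p2   — eliminate \to
⇔ \lnot (\lnot \lnot p1 \lor ((\lnot p4 \to \lnot p2) \to (\lnot p2 \land p5))) \lor p2   — eliminate \to
⇔ \lnot (\lnot \lnot p1 \lor \lnot (\lnot p4 \to \lnot p2) \lor (\lnot p2 \land p5)) \lor p2   — eliminate \to
⇔ \lnot (\lnot \lnot p1 \lor \lnot (\lnot \lnot p4 \lor \lnot p2) \lor (\lnot p2 \land p5)) \lor p2   — eliminate \to
⇔ (\lnot \lnot \lnot p1 \land \lnot \lnot (\lnot \lnot p4 \lor \lnot p2) \land \lnot (\lnot p2 \land p5)) \lor p2   — De Morgan
⇔ (\lnot p1 \land \lnot \lnot (\lnot \lnot p4 \lor \lnot p2) \land \lnot (\lnot p2 \land p5)) \lor p2   — double negation
⇔ (\lnot p1 \land (\lnot \lnot p4 \lor \lnot p2) \land \lnot (\lnot p2 \land p5)) \lor p2   — double negation
⇔ (\lnot p1 \land (p4 \lor \lnot p2) \land \lnot (\lnot p2 \land p5)) \lor p2   — double negation
⇔ (\lnot p1 \land (p4 \lor \lnot p2) \land (\lnot \lnot p2 \lor \lnot p5)) \lor p2   — De Morgan
⇔ (\lnot p1 \land (p4 \lor \lnot p2) \land (p2 \lor \lnot p5)) \lor p2   — double negation
⇔ (\lnot p1 \lor p2) \land (p4 \lor \lnot p2 \lor p2) \land (p2 \lor \lnot p5 \lor p2)   — distribute \lor over \land
⇔ (\lnot p1 \lor p2) \land (p2 \lor \lnot p5)   — simplify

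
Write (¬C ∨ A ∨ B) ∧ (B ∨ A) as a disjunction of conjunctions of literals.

A ∨ B

(¬C ∨ A ∨ B) ∧ (B ∨ A)
⇔ (¬C ∧ B) ∨ (¬C ∧ A) ∨ (A ∧ B) ∨ (A ∧ A) ∨ (B ∧ B) ∨ (B ∧ A)   [distribute ∧ over ∨]
⇔ A ∨ B   [simplify]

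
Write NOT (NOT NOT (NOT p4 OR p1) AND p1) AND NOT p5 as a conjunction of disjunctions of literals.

NOT p1 AND NOT p5

NOT (NOT NOT (NOT p4 OR p1) AND p1) AND NOT p5
≡ (NOT NOT NOT (NOT p4 OR p1) OR NOT p1) AND NOT p5
≡ (NOT (NOT p4 OR p1) OR NOT p1) AND NOT p5
≡ ((NOT NOT p4 AND NOT p1) OR NOT p1) AND NOT p5
≡ ((p4 AND NOT p1) OR NOT p1) AND NOT p5
≡ (p4 OR NOT p1) AND (NOT p1 OR NOT p1) AND NOT p5
≡ NOT p1 AND NOT p5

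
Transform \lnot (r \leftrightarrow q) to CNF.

(r \lor q) \land (\lnot q \lor \lnot r)

\lnot (r \leftrightarrow q)
≡ \lnot ((r \to q) \land (q \to r))   [eliminate \leftrightarrow]
≡ \lnot ((\lnot r \lor q) \land (q \to r))   [eliminate \to]
≡ \lnot ((\lnot r \lor q) \land (\lnot q \lor r))   [eliminate \to]
≡ \lnot (\lnot r \lor q) \lor \lnot (\lnot q \lor r)   [De Morgan]
≡ \lnot \lnot r \land \lnot q \lor \lnot (\lnot q \lor r)   [De Morgan]
≡ r \land \lnot q \lor \lnot (\lnot q \lor r)   [double negation]
≡ r \land \lnot q \lor \lnot \lnot q \land \lnot r   [De Morgan]
≡ r \land \lnot q \lor q \land \lnot r   [double negation]
≡ (r \lor q) \land (r \lor \lnot r) \land (\lnot q \lor q) \land (\lnot q \lor \lnot r)   [distribute \lor over \land]
≡ (r \lor q) \land (\lnot q \lor \lnot r)   [simplify]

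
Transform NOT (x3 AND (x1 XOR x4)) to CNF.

NOT (x3 AND (x1 XOR x4))
⇔ NOT (x3 AND (x1 OR x4) AND NOT (x1 AND x4))   (expand XOR)
⇔ NOT x3 OR NOT (x1 OR x4) OR NOT NOT (x1 AND x4)   (De Morgan)
⇔ NOT x3 OR (NOT x1 AND NOT x4) OR NOT NOT (x1 AND x4)   (De Morgan)
⇔ NOT x3 OR (NOT x1 AND NOT x4) OR (x1 AND x4)   (double negation)
⇔ (NOT x3 OR NOT x1 OR x1) AND (NOT x3 OR NOT x1 OR x4) AND (NOT x3 OR NOT x4 OR x1) AND (NOT x3 OR NOT x4 OR x4)   (distribute OR over AND)
⇔ (NOT x3 OR NOT x1 OR x4) AND (NOT x3 OR NOT x4 OR x1)   (simplify)

(NOT x3 OR NOT x1 OR x4) AND (NOT x3 OR NOT x4 OR x1)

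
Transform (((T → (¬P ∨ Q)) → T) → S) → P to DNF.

(T ∧ ¬S) ∨ P

(((T → (¬P ∨ Q)) → T) → S) → P
≡ ¬(((T → (¬P ∨ Q)) → T) → S) ∨ P   [eliminate →]
≡ ¬(¬((T → (¬P ∨ Q)) → T) ∨ S) ∨ P   [eliminate →]
≡ ¬(¬(¬(T → (¬P ∨ Q)) ∨ T) ∨ S) ∨ P   [eliminate →]
≡ ¬(¬(¬(¬T ∨ ¬P ∨ Q) ∨ T) ∨ S) ∨ P   [eliminate →]
≡ (¬¬(¬(¬T ∨ ¬P ∨ Q) ∨ T) ∧ ¬S) ∨ P   [De Morgan]
≡ ((¬(¬T ∨ ¬P ∨ Q) ∨ T) ∧ ¬S) ∨ P   [double negation]
≡ (((¬¬T ∧ ¬¬P ∧ ¬Q) ∨ T) ∧ ¬S) ∨ P   [De Morgan]
≡ (((T ∧ ¬¬P ∧ ¬Q) ∨ T) ∧ ¬S) ∨ P   [double negation]
≡ (((T ∧ P ∧ ¬Q) ∨ T) ∧ ¬S) ∨ P   [double negation]
≡ (T ∧ P ∧ ¬Q ∧ ¬S) ∨ (T ∧ ¬S) ∨ P   [distribute ∧ over ∨]
≡ (T ∧ ¬S) ∨ P   [simplify]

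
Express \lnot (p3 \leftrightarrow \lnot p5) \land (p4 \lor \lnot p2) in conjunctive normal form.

(p3 \lor \lnot p5) \land (p5 \lor \lnot p3) \land (p4 \lor \lnot p2)

\lnot (p3 \leftrightarrow \lnot p5) \land (p4 \lor \lnot p2)
= \lnot ((p3 \to \lnot p5) \land (\lnot p5 \to p3)) \land (p4 \lor \lnot p2)   [eliminate \leftrightarrow]
= \lnot ((\lnot p3 \lor \lnot p5) \land (\lnot p5 \to p3)) \land (p4 \lor \lnot p2)   [eliminate \to]
= \lnot ((\lnot p3 \lor \lnot p5) \land (\lnot \lnot p5 \lor p3)) \land (p4 \lor \lnot p2)   [eliminate \to]
= (\lnot (\lnot p3 \lor \lnot p5) \lor \lnot (\lnot \lnot p5 \lor p3)) \land (p4 \lor \lnot p2)   [De Morgan]
= (\lnot \lnot p3 \land \lnot \lnot p5 \lor \lnot (\lnot \lnot p5 \lor p3)) \land (p4 \lor \lnot p2)   [De Morgan]
= (p3 \land \lnot \lnot p5 \lor \lnot (\lnot \lnot p5 \lor p3)) \land (p4 \lor \lnot p2)   [double negation]
= (p3 \land p5 \lor \lnot (\lnot \lnot p5 \lor p3)) \land (p4 \lor \lnot p2)   [double negation]
= (p3 \land p5 \lor \lnot \lnot \lnot p5 \land \lnot p3) \land (p4 \lor \lnot p2)   [De Morgan]
= (p3 \land p5 \lor \lnot p5 \land \lnot p3) \land (p4 \lor \lnot p2)   [double negation]
= (p3 \lor \lnot p5) \land (p3 \lor \lnot p3) \land (p5 \lor \lnot p5) \land (p5 \lor \lnot p3) \land (p4 \lor \lnot p2)   [distribute \lor over \land]
= (p3 \lor \lnot p5) \land (p5 \lor \lnot p3) \land (p4 \lor \lnot p2)   [simplify]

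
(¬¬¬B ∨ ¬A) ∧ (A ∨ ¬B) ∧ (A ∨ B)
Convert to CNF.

(¬¬¬B ∨ ¬A) ∧ (A ∨ ¬B) ∧ (A ∨ B)
≡ (¬B ∨ ¬A) ∧ (A ∨ ¬B) ∧ (A ∨ B)   [double negation]

(¬B ∨ ¬A) ∧ (A ∨ ¬B) ∧ (A ∨ B)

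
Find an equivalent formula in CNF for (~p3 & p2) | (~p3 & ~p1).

~p3 & (p2 | ~p1)

(~p3 & p2) | (~p3 & ~p1)
⇔ (~p3 | ~p3) & (~p3 | ~p1) & (p2 | ~p3) & (p2 | ~p1)   [distribute | over &]
⇔ ~p3 & (p2 | ~p1)   [simplify]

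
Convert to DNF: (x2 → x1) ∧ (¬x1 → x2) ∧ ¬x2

¬x2 ∧ x1

(x2 → x1) ∧ (¬x1 → x2) ∧ ¬x2
≡ (¬x2 ∨ x1) ∧ (¬x1 → x2) ∧ ¬x2
≡ (¬x2 ∨ x1) ∧ (¬¬x1 ∨ x2) ∧ ¬x2
≡ (¬x2 ∨ x1) ∧ (x1 ∨ x2) ∧ ¬x2
≡ (¬x2 ∧ x1 ∧ ¬x2) ∨ (¬x2 ∧ x2 ∧ ¬x2) ∨ (x1 ∧ x1 ∧ ¬x2) ∨ (x1 ∧ x2 ∧ ¬x2)
≡ ¬x2 ∧ x1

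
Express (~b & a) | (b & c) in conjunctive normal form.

(~b & a) | (b & c)
≡ (~b | b) & (~b | c) & (a | b) & (a | c)   [distribute | over &]
≡ (~b | c) & (a | b) & (a | c)   [simplify]

(~b | c) & (a | b) & (a | c)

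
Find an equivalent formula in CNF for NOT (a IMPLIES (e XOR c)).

a AND (NOT e OR c) AND (NOT c OR e)

NOT (a IMPLIES (e XOR c))
= NOT (NOT a OR (e XOR c))   — eliminate IMPLIES
= NOT (NOT a OR ((e OR c) AND NOT (e AND c)))   — expand XOR
= NOT NOT a AND NOT ((e OR c) AND NOT (e AND c))   — De Morgan
= a AND NOT ((e OR c) AND NOT (e AND c))   — double negation
= a AND (NOT (e OR c) OR NOT NOT (e AND c))   — De Morgan
= a AND ((NOT e AND NOT c) OR NOT NOT (e AND c))   — De Morgan
= a AND ((NOT e AND NOT c) OR (e AND c))   — double negation
= a AND (NOT e OR e) AND (NOT e OR c) AND (NOT c OR e) AND (NOT c OR c)   — distribute OR over AND
= a AND (NOT e OR c) AND (NOT c OR e)   — simplify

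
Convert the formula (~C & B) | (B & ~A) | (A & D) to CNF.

(~C | ~A | D) & (B | A) & (B | D)

(~C & B) | (B & ~A) | (A & D)
⇔ (~C | B | A) & (~C | B | D) & (~C | ~A | A) & (~C | ~A | D) & (B | B | A) & (B | B | D) & (B | ~A | A) & (B | ~A | D)   [distribute | over &]
⇔ (~C | ~A | D) & (B | A) & (B | D)   [simplify]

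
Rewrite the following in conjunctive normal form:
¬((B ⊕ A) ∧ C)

¬((B ⊕ A) ∧ C)
⇔ ¬((B ∨ A) ∧ ¬(B ∧ A) ∧ C)   [expand ⊕]
⇔ ¬(B ∨ A) ∨ ¬¬(B ∧ A) ∨ ¬C   [De Morgan]
⇔ (¬B ∧ ¬A) ∨ ¬¬(B ∧ A) ∨ ¬C   [De Morgan]
⇔ (¬B ∧ ¬A) ∨ (B ∧ A) ∨ ¬C   [double negation]
⇔ (¬B ∨ B ∨ ¬C) ∧ (¬B ∨ A ∨ ¬C) ∧ (¬A ∨ B ∨ ¬C) ∧ (¬A ∨ A ∨ ¬C)   [distribute ∨ over ∧]
⇔ (¬B ∨ A ∨ ¬C) ∧ (¬A ∨ B ∨ ¬C)   [simplify]

(¬B ∨ A ∨ ¬C) ∧ (¬A ∨ B ∨ ¬C)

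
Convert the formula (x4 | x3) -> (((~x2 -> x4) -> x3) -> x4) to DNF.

(~x4 & ~x3) | (x2 & ~x3) | x4

(x4 | x3) -> (((~x2 -> x4) -> x3) -> x4)
≡ ~(x4 | x3) | (((~x2 -> x4) -> x3) -> x4)   [eliminate ->]
≡ ~(x4 | x3) | ~((~x2 -> x4) -> x3) | x4   [eliminate ->]
≡ ~(x4 | x3) | ~(~(~x2 -> x4) | x3) | x4   [eliminate ->]
≡ ~(x4 | x3) | ~(~(~~x2 | x4) | x3) | x4   [eliminate ->]
≡ (~x4 & ~x3) | ~(~(~~x2 | x4) | x3) | x4   [De Morgan]
≡ (~x4 & ~x3) | (~~(~~x2 | x4) & ~x3) | x4   [De Morgan]
≡ (~x4 & ~x3) | ((~~x2 | x4) & ~x3) | x4   [double negation]
≡ (~x4 & ~x3) | ((x2 | x4) & ~x3) | x4   [double negation]
≡ (~x4 & ~x3) | (x2 & ~x3) | (x4 & ~x3) | x4   [distribute & over |]
≡ (~x4 & ~x3) | (x2 & ~x3) | x4   [simplify]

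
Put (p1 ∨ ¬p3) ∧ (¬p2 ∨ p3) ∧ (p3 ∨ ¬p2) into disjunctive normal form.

(p1 ∧ ¬p2) ∨ (p1 ∧ p3) ∨ (¬p3 ∧ ¬p2)

(p1 ∨ ¬p3) ∧ (¬p2 ∨ p3) ∧ (p3 ∨ ¬p2)
⇔ (p1 ∧ ¬p2 ∧ p3) ∨ (p1 ∧ ¬p2 ∧ ¬p2) ∨ (p1 ∧ p3 ∧ p3) ∨ (p1 ∧ p3 ∧ ¬p2) ∨ (¬p3 ∧ ¬p2 ∧ p3) ∨ (¬p3 ∧ ¬p2 ∧ ¬p2) ∨ (¬p3 ∧ p3 ∧ p3) ∨ (¬p3 ∧ p3 ∧ ¬p2)   [distribute ∧ over ∨]
⇔ (p1 ∧ ¬p2) ∨ (p1 ∧ p3) ∨ (¬p3 ∧ ¬p2)   [simplify]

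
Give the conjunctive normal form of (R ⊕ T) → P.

(¬R ∨ T ∨ P) ∧ (¬T ∨ R ∨ P)

(R ⊕ T) → P
≡ ¬(R ⊕ T) ∨ P   — eliminate →
≡ ¬((R ∨ T) ∧ ¬(R ∧ T)) ∨ P   — expand ⊕
≡ ¬(R ∨ T) ∨ ¬¬(R ∧ T) ∨ P   — De Morgan
≡ (¬R ∧ ¬T) ∨ ¬¬(R ∧ T) ∨ P   — De Morgan
≡ (¬R ∧ ¬T) ∨ (R ∧ T) ∨ P   — double negation
≡ (¬R ∨ R ∨ P) ∧ (¬R ∨ T ∨ P) ∧ (¬T ∨ R ∨ P) ∧ (¬T ∨ T ∨ P)   — distribute ∨ over ∧
≡ (¬R ∨ T ∨ P) ∧ (¬T ∨ R ∨ P)   — simplify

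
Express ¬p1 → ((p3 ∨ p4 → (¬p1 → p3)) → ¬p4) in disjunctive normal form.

p1 ∨ p4 ∧ ¬p1 ∧ ¬p3 ∨ ¬p4

¬p1 → ((p3 ∨ p4 → (¬p1 → p3)) → ¬p4)
⇔ ¬¬p1 ∨ ((p3 ∨ p4 → (¬p1 → p3)) → ¬p4)
⇔ ¬¬p1 ∨ ¬(p3 ∨ p4 → (¬p1 → p3)) ∨ ¬p4
⇔ ¬¬p1 ∨ ¬(¬(p3 ∨ p4) ∨ (¬p1 → p3)) ∨ ¬p4
⇔ ¬¬p1 ∨ ¬(¬(p3 ∨ p4) ∨ ¬¬p1 ∨ p3) ∨ ¬p4
⇔ p1 ∨ ¬(¬(p3 ∨ p4) ∨ ¬¬p1 ∨ p3) ∨ ¬p4
⇔ p1 ∨ ¬¬(p3 ∨ p4) ∧ ¬¬¬p1 ∧ ¬p3 ∨ ¬p4
⇔ p1 ∨ (p3 ∨ p4) ∧ ¬¬¬p1 ∧ ¬p3 ∨ ¬p4
⇔ p1 ∨ (p3 ∨ p4) ∧ ¬p1 ∧ ¬p3 ∨ ¬p4
⇔ p1 ∨ p3 ∧ ¬p1 ∧ ¬p3 ∨ p4 ∧ ¬p1 ∧ ¬p3 ∨ ¬p4
⇔ p1 ∨ p4 ∧ ¬p1 ∧ ¬p3 ∨ ¬p4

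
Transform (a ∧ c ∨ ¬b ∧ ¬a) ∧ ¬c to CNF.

(a ∧ c ∨ ¬b ∧ ¬a) ∧ ¬c
≡ (a ∨ ¬b) ∧ (a ∨ ¬a) ∧ (c ∨ ¬b) ∧ (c ∨ ¬a) ∧ ¬c
≡ (a ∨ ¬b) ∧ (c ∨ ¬b) ∧ (c ∨ ¬a) ∧ ¬c

(a ∨ ¬b) ∧ (c ∨ ¬b) ∧ (c ∨ ¬a) ∧ ¬c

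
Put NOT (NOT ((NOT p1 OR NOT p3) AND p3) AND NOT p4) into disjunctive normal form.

(NOT p1 AND p3) OR p4

NOT (NOT ((NOT p1 OR NOT p3) AND p3) AND NOT p4)
≡ NOT NOT ((NOT p1 OR NOT p3) AND p3) OR NOT NOT p4   [De Morgan]
≡ ((NOT p1 OR NOT p3) AND p3) OR NOT NOT p4   [double negation]
≡ ((NOT p1 OR NOT p3) AND p3) OR p4   [double negation]
≡ (NOT p1 AND p3) OR (NOT p3 AND p3) OR p4   [distribute AND over OR]
≡ (NOT p1 AND p3) OR p4   [simplify]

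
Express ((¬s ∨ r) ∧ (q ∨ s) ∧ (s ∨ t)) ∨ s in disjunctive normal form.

((¬s ∨ r) ∧ (q ∨ s) ∧ (s ∨ t)) ∨ s
≡ (¬s ∧ q ∧ s) ∨ (¬s ∧ q ∧ t) ∨ (¬s ∧ s ∧ s) ∨ (¬s ∧ s ∧ t) ∨ (r ∧ q ∧ s) ∨ (r ∧ q ∧ t) ∨ (r ∧ s ∧ s) ∨ (r ∧ s ∧ t) ∨ s
≡ (¬s ∧ q ∧ t) ∨ (r ∧ q ∧ t) ∨ s

(¬s ∧ q ∧ t) ∨ (r ∧ q ∧ t) ∨ s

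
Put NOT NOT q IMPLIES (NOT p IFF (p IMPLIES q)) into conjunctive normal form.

NOT NOT q IMPLIES (NOT p IFF (p IMPLIES q))
≡ NOT NOT NOT q OR (NOT p IFF (p IMPLIES q))   — eliminate IMPLIES
≡ NOT NOT NOT q OR ((NOT p IMPLIES (p IMPLIES q)) AND ((p IMPLIES q) IMPLIES NOT p))   — eliminate IFF
≡ NOT NOT NOT q OR ((NOT NOT p OR (p IMPLIES q)) AND ((p IMPLIES q) IMPLIES NOT p))   — eliminate IMPLIES
≡ NOT NOT NOT q OR ((NOT NOT p OR NOT p OR q) AND ((p IMPLIES q) IMPLIES NOT p))   — eliminate IMPLIES
≡ NOT NOT NOT q OR ((NOT NOT p OR NOT p OR q) AND (NOT (p IMPLIES q) OR NOT p))   — eliminate IMPLIES
≡ NOT NOT NOT q OR ((NOT NOT p OR NOT p OR q) AND (NOT (NOT p OR q) OR NOT p))   — eliminate IMPLIES
≡ NOT q OR ((NOT NOT p OR NOT p OR q) AND (NOT (NOT p OR q) OR NOT p))   — double negation
≡ NOT q OR ((p OR NOT p OR q) AND (NOT (NOT p OR q) OR NOT p))   — double negation
≡ NOT q OR ((p OR NOT p OR q) AND ((NOT NOT p AND NOT q) OR NOT p))   — De Morgan
≡ NOT q OR ((p OR NOT p OR q) AND ((p AND NOT q) OR NOT p))   — double negation
≡ (NOT q OR p OR NOT p OR q) AND (NOT q OR p OR NOT p) AND (NOT q OR NOT q OR NOT p)   — distribute OR over AND
≡ NOT q OR NOT p   — simplify

NOT q OR NOT p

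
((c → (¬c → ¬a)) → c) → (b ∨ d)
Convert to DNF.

¬c ∨ b ∨ d

((c → (¬c → ¬a)) → c) → (b ∨ d)
≡ ¬((c → (¬c → ¬a)) → c) ∨ b ∨ d   — eliminate →
≡ ¬(¬(c → (¬c → ¬a)) ∨ c) ∨ b ∨ d   — eliminate →
≡ ¬(¬(¬c ∨ (¬c → ¬a)) ∨ c) ∨ b ∨ d   — eliminate →
≡ ¬(¬(¬c ∨ ¬¬c ∨ ¬a) ∨ c) ∨ b ∨ d   — eliminate →
≡ (¬¬(¬c ∨ ¬¬c ∨ ¬a) ∧ ¬c) ∨ b ∨ d   — De Morgan
≡ ((¬c ∨ ¬¬c ∨ ¬a) ∧ ¬c) ∨ b ∨ d   — double negation
≡ ((¬c ∨ c ∨ ¬a) ∧ ¬c) ∨ b ∨ d   — double negation
≡ (¬c ∧ ¬c) ∨ (c ∧ ¬c) ∨ (¬a ∧ ¬c) ∨ b ∨ d   — distribute ∧ over ∨
≡ ¬c ∨ b ∨ d   — simplify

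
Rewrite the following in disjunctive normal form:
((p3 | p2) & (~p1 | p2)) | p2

(p3 & ~p1) | p2

((p3 | p2) & (~p1 | p2)) | p2
⇔ (p3 & ~p1) | (p3 & p2) | (p2 & ~p1) | (p2 & p2) | p2   [distribute & over |]
⇔ (p3 & ~p1) | p2   [simplify]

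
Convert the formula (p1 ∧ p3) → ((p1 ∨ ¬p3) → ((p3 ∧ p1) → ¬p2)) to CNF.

(p1 ∧ p3) → ((p1 ∨ ¬p3) → ((p3 ∧ p1) → ¬p2))
⇔ ¬(p1 ∧ p3) ∨ ((p1 ∨ ¬p3) → ((p3 ∧ p1) → ¬p2))   — eliminate →
⇔ ¬(p1 ∧ p3) ∨ ¬(p1 ∨ ¬p3) ∨ ((p3 ∧ p1) → ¬p2)   — eliminate →
⇔ ¬(p1 ∧ p3) ∨ ¬(p1 ∨ ¬p3) ∨ ¬(p3 ∧ p1) ∨ ¬p2   — eliminate →
⇔ ¬p1 ∨ ¬p3 ∨ ¬(p1 ∨ ¬p3) ∨ ¬(p3 ∧ p1) ∨ ¬p2   — De Morgan
⇔ ¬p1 ∨ ¬p3 ∨ (¬p1 ∧ ¬¬p3) ∨ ¬(p3 ∧ p1) ∨ ¬p2   — De Morgan
⇔ ¬p1 ∨ ¬p3 ∨ (¬p1 ∧ p3) ∨ ¬(p3 ∧ p1) ∨ ¬p2   — double negation
⇔ ¬p1 ∨ ¬p3 ∨ (¬p1 ∧ p3) ∨ ¬p3 ∨ ¬p1 ∨ ¬p2   — De Morgan
⇔ (¬p1 ∨ ¬p3 ∨ ¬p1 ∨ ¬p3 ∨ ¬p1 ∨ ¬p2) ∧ (¬p1 ∨ ¬p3 ∨ p3 ∨ ¬p3 ∨ ¬p1 ∨ ¬p2)   — distribute ∨ over ∧
⇔ ¬p1 ∨ ¬p3 ∨ ¬p2   — simplify

¬p1 ∨ ¬p3 ∨ ¬p2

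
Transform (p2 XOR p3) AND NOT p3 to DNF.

(p2 XOR p3) AND NOT p3
≡ ((p2 AND NOT p3) OR (NOT p2 AND p3)) AND NOT p3   [expand XOR]
≡ (p2 AND NOT p3 AND NOT p3) OR (NOT p2 AND p3 AND NOT p3)   [distribute AND over OR]
≡ p2 AND NOT p3   [simplify]

p2 AND NOT p3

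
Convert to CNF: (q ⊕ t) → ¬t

¬t ∨ q

(q ⊕ t) → ¬t
= ¬(q ⊕ t) ∨ ¬t
= ¬((q ∨ t) ∧ ¬(q ∧ t)) ∨ ¬t
= ¬(q ∨ t) ∨ ¬¬(q ∧ t) ∨ ¬t
= (¬q ∧ ¬t) ∨ ¬¬(q ∧ t) ∨ ¬t
= (¬q ∧ ¬t) ∨ (q ∧ t) ∨ ¬t
= (¬q ∨ q ∨ ¬t) ∧ (¬q ∨ t ∨ ¬t) ∧ (¬t ∨ q ∨ ¬t) ∧ (¬t ∨ t ∨ ¬t)
= ¬t ∨ q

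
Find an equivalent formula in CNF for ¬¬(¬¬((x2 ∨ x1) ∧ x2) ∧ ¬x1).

¬¬(¬¬((x2 ∨ x1) ∧ x2) ∧ ¬x1)
≡ ¬¬((x2 ∨ x1) ∧ x2) ∧ ¬x1   — double negation
≡ (x2 ∨ x1) ∧ x2 ∧ ¬x1   — double negation
≡ x2 ∧ ¬x1   — simplify

x2 ∧ ¬x1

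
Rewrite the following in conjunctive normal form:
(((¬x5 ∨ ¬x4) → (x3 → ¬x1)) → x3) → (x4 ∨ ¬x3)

(((¬x5 ∨ ¬x4) → (x3 → ¬x1)) → x3) → (x4 ∨ ¬x3)
= ¬(((¬x5 ∨ ¬x4) → (x3 → ¬x1)) → x3) ∨ x4 ∨ ¬x3
= ¬(¬((¬x5 ∨ ¬x4) → (x3 → ¬x1)) ∨ x3) ∨ x4 ∨ ¬x3
= ¬(¬(¬(¬x5 ∨ ¬x4) ∨ (x3 → ¬x1)) ∨ x3) ∨ x4 ∨ ¬x3
= ¬(¬(¬(¬x5 ∨ ¬x4) ∨ ¬x3 ∨ ¬x1) ∨ x3) ∨ x4 ∨ ¬x3
= (¬¬(¬(¬x5 ∨ ¬x4) ∨ ¬x3 ∨ ¬x1) ∧ ¬x3) ∨ x4 ∨ ¬x3
= ((¬(¬x5 ∨ ¬x4) ∨ ¬x3 ∨ ¬x1) ∧ ¬x3) ∨ x4 ∨ ¬x3
= (((¬¬x5 ∧ ¬¬x4) ∨ ¬x3 ∨ ¬x1) ∧ ¬x3) ∨ x4 ∨ ¬x3
= (((x5 ∧ ¬¬x4) ∨ ¬x3 ∨ ¬x1) ∧ ¬x3) ∨ x4 ∨ ¬x3
= (((x5 ∧ x4) ∨ ¬x3 ∨ ¬x1) ∧ ¬x3) ∨ x4 ∨ ¬x3
= (x5 ∨ ¬x3 ∨ ¬x1 ∨ x4 ∨ ¬x3) ∧ (x4 ∨ ¬x3 ∨ ¬x1 ∨ x4 ∨ ¬x3) ∧ (¬x3 ∨ x4 ∨ ¬x3)
= ¬x3 ∨ x4

¬x3 ∨ x4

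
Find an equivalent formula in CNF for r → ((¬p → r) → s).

¬r ∨ s

r → ((¬p → r) → s)
= ¬r ∨ ((¬p → r) → s)   [eliminate →]
= ¬r ∨ ¬(¬p → r) ∨ s   [eliminate →]
= ¬r ∨ ¬(¬¬p ∨ r) ∨ s   [eliminate →]
= ¬r ∨ (¬¬¬p ∧ ¬r) ∨ s   [De Morgan]
= ¬r ∨ (¬p ∧ ¬r) ∨ s   [double negation]
= (¬r ∨ ¬p ∨ s) ∧ (¬r ∨ ¬r ∨ s)   [distribute ∨ over ∧]
= ¬r ∨ s   [simplify]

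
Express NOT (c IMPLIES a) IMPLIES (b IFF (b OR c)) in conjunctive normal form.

NOT c OR a OR b

NOT (c IMPLIES a) IMPLIES (b IFF (b OR c))
= NOT NOT (c IMPLIES a) OR (b IFF (b OR c))   (eliminate IMPLIES)
= NOT NOT (NOT c OR a) OR (b IFF (b OR c))   (eliminate IMPLIES)
= NOT NOT (NOT c OR a) OR ((b IMPLIES (b OR c)) AND ((b OR c) IMPLIES b))   (eliminate IFF)
= NOT NOT (NOT c OR a) OR ((NOT b OR b OR c) AND ((b OR c) IMPLIES b))   (eliminate IMPLIES)
= NOT NOT (NOT c OR a) OR ((NOT b OR b OR c) AND (NOT (b OR c) OR b))   (eliminate IMPLIES)
= NOT c OR a OR ((NOT b OR b OR c) AND (NOT (b OR c) OR b))   (double negation)
= NOT c OR a OR ((NOT b OR b OR c) AND ((NOT b AND NOT c) OR b))   (De Morgan)
= (NOT c OR a OR NOT b OR b OR c) AND (NOT c OR a OR NOT b OR b) AND (NOT c OR a OR NOT c OR b)   (distribute OR over AND)
= NOT c OR a OR b   (simplify)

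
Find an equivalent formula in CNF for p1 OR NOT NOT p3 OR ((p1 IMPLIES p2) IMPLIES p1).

p1 OR p3

p1 OR NOT NOT p3 OR ((p1 IMPLIES p2) IMPLIES p1)
≡ p1 OR NOT NOT p3 OR NOT (p1 IMPLIES p2) OR p1   — eliminate IMPLIES
≡ p1 OR NOT NOT p3 OR NOT (NOT p1 OR p2) OR p1   — eliminate IMPLIES
≡ p1 OR p3 OR NOT (NOT p1 OR p2) OR p1   — double negation
≡ p1 OR p3 OR (NOT NOT p1 AND NOT p2) OR p1   — De Morgan
≡ p1 OR p3 OR (p1 AND NOT p2) OR p1   — double negation
≡ (p1 OR p3 OR p1 OR p1) AND (p1 OR p3 OR NOT p2 OR p1)   — distribute OR over AND
≡ p1 OR p3   — simplify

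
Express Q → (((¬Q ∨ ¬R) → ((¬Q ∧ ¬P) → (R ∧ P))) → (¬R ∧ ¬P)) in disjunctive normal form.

¬Q ∨ (¬R ∧ ¬P)

Q → (((¬Q ∨ ¬R) → ((¬Q ∧ ¬P) → (R ∧ P))) → (¬R ∧ ¬P))
≡ ¬Q ∨ (((¬Q ∨ ¬R) → ((¬Q ∧ ¬P) → (R ∧ P))) → (¬R ∧ ¬P))   — eliminate →
≡ ¬Q ∨ ¬((¬Q ∨ ¬R) → ((¬Q ∧ ¬P) → (R ∧ P))) ∨ (¬R ∧ ¬P)   — eliminate →
≡ ¬Q ∨ ¬(¬(¬Q ∨ ¬R) ∨ ((¬Q ∧ ¬P) → (R ∧ P))) ∨ (¬R ∧ ¬P)   — eliminate →
≡ ¬Q ∨ ¬(¬(¬Q ∨ ¬R) ∨ ¬(¬Q ∧ ¬P) ∨ (R ∧ P)) ∨ (¬R ∧ ¬P)   — eliminate →
≡ ¬Q ∨ (¬¬(¬Q ∨ ¬R) ∧ ¬¬(¬Q ∧ ¬P) ∧ ¬(R ∧ P)) ∨ (¬R ∧ ¬P)   — De Morgan
≡ ¬Q ∨ ((¬Q ∨ ¬R) ∧ ¬¬(¬Q ∧ ¬P) ∧ ¬(R ∧ P)) ∨ (¬R ∧ ¬P)   — double negation
≡ ¬Q ∨ ((¬Q ∨ ¬R) ∧ ¬Q ∧ ¬P ∧ ¬(R ∧ P)) ∨ (¬R ∧ ¬P)   — double negation
≡ ¬Q ∨ ((¬Q ∨ ¬R) ∧ ¬Q ∧ ¬P ∧ (¬R ∨ ¬P)) ∨ (¬R ∧ ¬P)   — De Morgan
≡ ¬Q ∨ (¬Q ∧ ¬Q ∧ ¬P ∧ ¬R) ∨ (¬Q ∧ ¬Q ∧ ¬P ∧ ¬P) ∨ (¬R ∧ ¬Q ∧ ¬P ∧ ¬R) ∨ (¬R ∧ ¬Q ∧ ¬P ∧ ¬P) ∨ (¬R ∧ ¬P)   — distribute ∧ over ∨
≡ ¬Q ∨ (¬R ∧ ¬P)   — simplify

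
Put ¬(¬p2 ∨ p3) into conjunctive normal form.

p2 ∧ ¬p3

¬(¬p2 ∨ p3)
= ¬¬p2 ∧ ¬p3
= p2 ∧ ¬p3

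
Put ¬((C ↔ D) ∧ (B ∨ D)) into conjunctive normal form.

(C ∨ D ∨ ¬B) ∧ (¬D ∨ ¬C)

¬((C ↔ D) ∧ (B ∨ D))
≡ ¬((C → D) ∧ (D → C) ∧ (B ∨ D))
≡ ¬((¬C ∨ D) ∧ (D → C) ∧ (B ∨ D))
≡ ¬((¬C ∨ D) ∧ (¬D ∨ C) ∧ (B ∨ D))
≡ ¬(¬C ∨ D) ∨ ¬(¬D ∨ C) ∨ ¬(B ∨ D)
≡ (¬¬C ∧ ¬D) ∨ ¬(¬D ∨ C) ∨ ¬(B ∨ D)
≡ (C ∧ ¬D) ∨ ¬(¬D ∨ C) ∨ ¬(B ∨ D)
≡ (C ∧ ¬D) ∨ (¬¬D ∧ ¬C) ∨ ¬(B ∨ D)
≡ (C ∧ ¬D) ∨ (D ∧ ¬C) ∨ ¬(B ∨ D)
≡ (C ∧ ¬D) ∨ (D ∧ ¬C) ∨ (¬B ∧ ¬D)
≡ (C ∨ D ∨ ¬B) ∧ (C ∨ D ∨ ¬D) ∧ (C ∨ ¬C ∨ ¬B) ∧ (C ∨ ¬C ∨ ¬D) ∧ (¬D ∨ D ∨ ¬B) ∧ (¬D ∨ D ∨ ¬D) ∧ (¬D ∨ ¬C ∨ ¬B) ∧ (¬D ∨ ¬C ∨ ¬D)
≡ (C ∨ D ∨ ¬B) ∧ (¬D ∨ ¬C)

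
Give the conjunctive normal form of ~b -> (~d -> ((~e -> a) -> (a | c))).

b | d | ~e | a | c

~b -> (~d -> ((~e -> a) -> (a | c)))
= ~~b | (~d -> ((~e -> a) -> (a | c)))
= ~~b | ~~d | ((~e -> a) -> (a | c))
= ~~b | ~~d | ~(~e -> a) | a | c
= ~~b | ~~d | ~(~~e | a) | a | c
= b | ~~d | ~(~~e | a) | a | c
= b | d | ~(~~e | a) | a | c
= b | d | (~~~e & ~a) | a | c
= b | d | (~e & ~a) | a | c
= (b | d | ~e | a | c) & (b | d | ~a | a | c)
= b | d | ~e | a | c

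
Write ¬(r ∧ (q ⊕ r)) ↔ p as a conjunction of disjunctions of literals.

¬(r ∧ (q ⊕ r)) ↔ p
= (¬(r ∧ (q ⊕ r)) → p) ∧ (p → ¬(r ∧ (q ⊕ r)))   (eliminate ↔)
= (¬¬(r ∧ (q ⊕ r)) ∨ p) ∧ (p → ¬(r ∧ (q ⊕ r)))   (eliminate →)
= (¬¬(r ∧ (q ∨ r) ∧ ¬(q ∧ r)) ∨ p) ∧ (p → ¬(r ∧ (q ⊕ r)))   (expand ⊕)
= (¬¬(r ∧ (q ∨ r) ∧ ¬(q ∧ r)) ∨ p) ∧ (¬p ∨ ¬(r ∧ (q ⊕ r)))   (eliminate →)
= (¬¬(r ∧ (q ∨ r) ∧ ¬(q ∧ r)) ∨ p) ∧ (¬p ∨ ¬(r ∧ (q ∨ r) ∧ ¬(q ∧ r)))   (expand ⊕)
= ((r ∧ (q ∨ r) ∧ ¬(q ∧ r)) ∨ p) ∧ (¬p ∨ ¬(r ∧ (q ∨ r) ∧ ¬(q ∧ r)))   (double negation)
= ((r ∧ (q ∨ r) ∧ (¬q ∨ ¬r)) ∨ p) ∧ (¬p ∨ ¬(r ∧ (q ∨ r) ∧ ¬(q ∧ r)))   (De Morgan)
= ((r ∧ (q ∨ r) ∧ (¬q ∨ ¬r)) ∨ p) ∧ (¬p ∨ ¬r ∨ ¬(q ∨ r) ∨ ¬¬(q ∧ r))   (De Morgan)
= ((r ∧ (q ∨ r) ∧ (¬q ∨ ¬r)) ∨ p) ∧ (¬p ∨ ¬r ∨ (¬q ∧ ¬r) ∨ ¬¬(q ∧ r))   (De Morgan)
= ((r ∧ (q ∨ r) ∧ (¬q ∨ ¬r)) ∨ p) ∧ (¬p ∨ ¬r ∨ (¬q ∧ ¬r) ∨ (q ∧ r))   (double negation)
= (r ∨ p) ∧ (q ∨ r ∨ p) ∧ (¬q ∨ ¬r ∨ p) ∧ (¬p ∨ ¬r ∨ ¬q ∨ q) ∧ (¬p ∨ ¬r ∨ ¬q ∨ r) ∧ (¬p ∨ ¬r ∨ ¬r ∨ q) ∧ (¬p ∨ ¬r ∨ ¬r ∨ r)   (distribute ∨ over ∧)
= (r ∨ p) ∧ (¬q ∨ ¬r ∨ p) ∧ (¬p ∨ ¬r ∨ q)   (simplify)

(r ∨ p) ∧ (¬q ∨ ¬r ∨ p) ∧ (¬p ∨ ¬r ∨ q)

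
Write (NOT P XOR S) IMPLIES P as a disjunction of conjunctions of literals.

(NOT P XOR S) IMPLIES P
= NOT (NOT P XOR S) OR P   (eliminate IMPLIES)
= NOT ((NOT P AND NOT S) OR (NOT NOT P AND S)) OR P   (expand XOR)
= (NOT (NOT P AND NOT S) AND NOT (NOT NOT P AND S)) OR P   (De Morgan)
= ((NOT NOT P OR NOT NOT S) AND NOT (NOT NOT P AND S)) OR P   (De Morgan)
= ((P OR NOT NOT S) AND NOT (NOT NOT P AND S)) OR P   (double negation)
= ((P OR S) AND NOT (NOT NOT P AND S)) OR P   (double negation)
= ((P OR S) AND (NOT NOT NOT P OR NOT S)) OR P   (De Morgan)
= ((P OR S) AND (NOT P OR NOT S)) OR P   (double negation)
= (P AND NOT P) OR (P AND NOT S) OR (S AND NOT P) OR (S AND NOT S) OR P   (distribute AND over OR)
= (S AND NOT P) OR P   (simplify)

(S AND NOT P) OR P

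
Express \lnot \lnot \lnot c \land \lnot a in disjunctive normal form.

\lnot \lnot \lnot c \land \lnot a
≡ \lnot c \land \lnot a   [double negation]

\lnot c \land \lnot a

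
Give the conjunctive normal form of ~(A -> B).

A & ~B

~(A -> B)
⇔ ~(~A | B)   (eliminate ->)
⇔ ~~A & ~B   (De Morgan)
⇔ A & ~B   (double negation)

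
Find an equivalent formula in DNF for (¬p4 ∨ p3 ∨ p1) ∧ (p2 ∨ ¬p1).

(¬p4 ∨ p3 ∨ p1) ∧ (p2 ∨ ¬p1)
≡ (¬p4 ∧ p2) ∨ (¬p4 ∧ ¬p1) ∨ (p3 ∧ p2) ∨ (p3 ∧ ¬p1) ∨ (p1 ∧ p2) ∨ (p1 ∧ ¬p1)   [distribute ∧ over ∨]
≡ (¬p4 ∧ p2) ∨ (¬p4 ∧ ¬p1) ∨ (p3 ∧ p2) ∨ (p3 ∧ ¬p1) ∨ (p1 ∧ p2)   [simplify]

(¬p4 ∧ p2) ∨ (¬p4 ∧ ¬p1) ∨ (p3 ∧ p2) ∨ (p3 ∧ ¬p1) ∨ (p1 ∧ p2)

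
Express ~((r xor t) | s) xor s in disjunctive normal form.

~((r xor t) | s) xor s
≡ (~((r xor t) | s) & ~s) | (~~((r xor t) | s) & s)   (expand xor)
≡ (~((r & ~t) | (~r & t) | s) & ~s) | (~~((r xor t) | s) & s)   (expand xor)
≡ (~((r & ~t) | (~r & t) | s) & ~s) | (~~((r & ~t) | (~r & t) | s) & s)   (expand xor)
≡ (~(r & ~t) & ~(~r & t) & ~s & ~s) | (~~((r & ~t) | (~r & t) | s) & s)   (De Morgan)
≡ ((~r | ~~t) & ~(~r & t) & ~s & ~s) | (~~((r & ~t) | (~r & t) | s) & s)   (De Morgan)
≡ ((~r | t) & ~(~r & t) & ~s & ~s) | (~~((r & ~t) | (~r & t) | s) & s)   (double negation)
≡ ((~r | t) & (~~r | ~t) & ~s & ~s) | (~~((r & ~t) | (~r & t) | s) & s)   (De Morgan)
≡ ((~r | t) & (r | ~t) & ~s & ~s) | (~~((r & ~t) | (~r & t) | s) & s)   (double negation)
≡ ((~r | t) & (r | ~t) & ~s & ~s) | (((r & ~t) | (~r & t) | s) & s)   (double negation)
≡ (~r & r & ~s & ~s) | (~r & ~t & ~s & ~s) | (t & r & ~s & ~s) | (t & ~t & ~s & ~s) | (r & ~t & s) | (~r & t & s) | (s & s)   (distribute & over |)
≡ (~r & ~t & ~s) | (t & r & ~s) | s   (simplify)

(~r & ~t & ~s) | (t & r & ~s) | s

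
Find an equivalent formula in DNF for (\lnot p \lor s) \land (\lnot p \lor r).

\lnot p \lor (s \land r)

(\lnot p \lor s) \land (\lnot p \lor r)
= (\lnot p \land \lnot p) \lor (\lnot p \land r) \lor (s \land \lnot p) \lor (s \land r)   (distribute \land over \lor)
= \lnot p \lor (s \land r)   (simplify)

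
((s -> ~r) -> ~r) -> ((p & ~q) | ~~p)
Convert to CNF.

((s -> ~r) -> ~r) -> ((p & ~q) | ~~p)
≡ ~((s -> ~r) -> ~r) | (p & ~q) | ~~p   [eliminate ->]
≡ ~(~(s -> ~r) | ~r) | (p & ~q) | ~~p   [eliminate ->]
≡ ~(~(~s | ~r) | ~r) | (p & ~q) | ~~p   [eliminate ->]
≡ (~~(~s | ~r) & ~~r) | (p & ~q) | ~~p   [De Morgan]
≡ ((~s | ~r) & ~~r) | (p & ~q) | ~~p   [double negation]
≡ ((~s | ~r) & r) | (p & ~q) | ~~p   [double negation]
≡ ((~s | ~r) & r) | (p & ~q) | p   [double negation]
≡ (~s | ~r | p | p) & (~s | ~r | ~q | p) & (r | p | p) & (r | ~q | p)   [distribute | over &]
≡ (~s | ~r | p) & (r | p)   [simplify]

(~s | ~r | p) & (r | p)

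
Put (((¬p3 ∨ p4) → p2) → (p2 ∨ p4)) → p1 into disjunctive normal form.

(p3 ∧ ¬p4 ∧ ¬p2) ∨ p1

(((¬p3 ∨ p4) → p2) → (p2 ∨ p4)) → p1
≡ ¬(((¬p3 ∨ p4) → p2) → (p2 ∨ p4)) ∨ p1   [eliminate →]
≡ ¬(¬((¬p3 ∨ p4) → p2) ∨ p2 ∨ p4) ∨ p1   [eliminate →]
≡ ¬(¬(¬(¬p3 ∨ p4) ∨ p2) ∨ p2 ∨ p4) ∨ p1   [eliminate →]
≡ (¬¬(¬(¬p3 ∨ p4) ∨ p2) ∧ ¬p2 ∧ ¬p4) ∨ p1   [De Morgan]
≡ ((¬(¬p3 ∨ p4) ∨ p2) ∧ ¬p2 ∧ ¬p4) ∨ p1   [double negation]
≡ (((¬¬p3 ∧ ¬p4) ∨ p2) ∧ ¬p2 ∧ ¬p4) ∨ p1   [De Morgan]
≡ (((p3 ∧ ¬p4) ∨ p2) ∧ ¬p2 ∧ ¬p4) ∨ p1   [double negation]
≡ (p3 ∧ ¬p4 ∧ ¬p2 ∧ ¬p4) ∨ (p2 ∧ ¬p2 ∧ ¬p4) ∨ p1   [distribute ∧ over ∨]
≡ (p3 ∧ ¬p4 ∧ ¬p2) ∨ p1   [simplify]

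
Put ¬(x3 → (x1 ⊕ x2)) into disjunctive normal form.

¬(x3 → (x1 ⊕ x2))
⇔ ¬(¬x3 ∨ (x1 ⊕ x2))   [eliminate →]
⇔ ¬(¬x3 ∨ (x1 ∧ ¬x2) ∨ (¬x1 ∧ x2))   [expand ⊕]
⇔ ¬¬x3 ∧ ¬(x1 ∧ ¬x2) ∧ ¬(¬x1 ∧ x2)   [De Morgan]
⇔ x3 ∧ ¬(x1 ∧ ¬x2) ∧ ¬(¬x1 ∧ x2)   [double negation]
⇔ x3 ∧ (¬x1 ∨ ¬¬x2) ∧ ¬(¬x1 ∧ x2)   [De Morgan]
⇔ x3 ∧ (¬x1 ∨ x2) ∧ ¬(¬x1 ∧ x2)   [double negation]
⇔ x3 ∧ (¬x1 ∨ x2) ∧ (¬¬x1 ∨ ¬x2)   [De Morgan]
⇔ x3 ∧ (¬x1 ∨ x2) ∧ (x1 ∨ ¬x2)   [double negation]
⇔ (x3 ∧ ¬x1 ∧ x1) ∨ (x3 ∧ ¬x1 ∧ ¬x2) ∨ (x3 ∧ x2 ∧ x1) ∨ (x3 ∧ x2 ∧ ¬x2)   [distribute ∧ over ∨]
⇔ (x3 ∧ ¬x1 ∧ ¬x2) ∨ (x3 ∧ x2 ∧ x1)   [simplify]

(x3 ∧ ¬x1 ∧ ¬x2) ∨ (x3 ∧ x2 ∧ x1)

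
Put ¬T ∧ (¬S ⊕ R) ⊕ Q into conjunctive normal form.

(¬T ∨ Q) ∧ (¬S ∨ R ∨ Q) ∧ (S ∨ ¬R ∨ Q) ∧ (T ∨ S ∨ R ∨ ¬Q) ∧ (T ∨ ¬R ∨ ¬S ∨ ¬Q)

¬T ∧ (¬S ⊕ R) ⊕ Q
≡ (¬T ∧ (¬S ⊕ R) ∨ Q) ∧ ¬(¬T ∧ (¬S ⊕ R) ∧ Q)   [expand ⊕]
≡ (¬T ∧ (¬S ∨ R) ∧ ¬(¬S ∧ R) ∨ Q) ∧ ¬(¬T ∧ (¬S ⊕ R) ∧ Q)   [expand ⊕]
≡ (¬T ∧ (¬S ∨ R) ∧ ¬(¬S ∧ R) ∨ Q) ∧ ¬(¬T ∧ (¬S ∨ R) ∧ ¬(¬S ∧ R) ∧ Q)   [expand ⊕]
≡ (¬T ∧ (¬S ∨ R) ∧ (¬¬S ∨ ¬R) ∨ Q) ∧ ¬(¬T ∧ (¬S ∨ R) ∧ ¬(¬S ∧ R) ∧ Q)   [De Morgan]
≡ (¬T ∧ (¬S ∨ R) ∧ (S ∨ ¬R) ∨ Q) ∧ ¬(¬T ∧ (¬S ∨ R) ∧ ¬(¬S ∧ R) ∧ Q)   [double negation]
≡ (¬T ∧ (¬S ∨ R) ∧ (S ∨ ¬R) ∨ Q) ∧ (¬¬T ∨ ¬(¬S ∨ R) ∨ ¬¬(¬S ∧ R) ∨ ¬Q)   [De Morgan]
≡ (¬T ∧ (¬S ∨ R) ∧ (S ∨ ¬R) ∨ Q) ∧ (T ∨ ¬(¬S ∨ R) ∨ ¬¬(¬S ∧ R) ∨ ¬Q)   [double negation]
≡ (¬T ∧ (¬S ∨ R) ∧ (S ∨ ¬R) ∨ Q) ∧ (T ∨ ¬¬S ∧ ¬R ∨ ¬¬(¬S ∧ R) ∨ ¬Q)   [De Morgan]
≡ (¬T ∧ (¬S ∨ R) ∧ (S ∨ ¬R) ∨ Q) ∧ (T ∨ S ∧ ¬R ∨ ¬¬(¬S ∧ R) ∨ ¬Q)   [double negation]
≡ (¬T ∧ (¬S ∨ R) ∧ (S ∨ ¬R) ∨ Q) ∧ (T ∨ S ∧ ¬R ∨ ¬S ∧ R ∨ ¬Q)   [double negation]
≡ (¬T ∨ Q) ∧ (¬S ∨ R ∨ Q) ∧ (S ∨ ¬R ∨ Q) ∧ (T ∨ S ∨ ¬S ∨ ¬Q) ∧ (T ∨ S ∨ R ∨ ¬Q) ∧ (T ∨ ¬R ∨ ¬S ∨ ¬Q) ∧ (T ∨ ¬R ∨ R ∨ ¬Q)   [distribute ∨ over ∧]
≡ (¬T ∨ Q) ∧ (¬S ∨ R ∨ Q) ∧ (S ∨ ¬R ∨ Q) ∧ (T ∨ S ∨ R ∨ ¬Q) ∧ (T ∨ ¬R ∨ ¬S ∨ ¬Q)   [simplify]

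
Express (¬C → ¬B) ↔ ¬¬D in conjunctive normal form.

(¬C ∨ D) ∧ (B ∨ D) ∧ (¬D ∨ C ∨ ¬B)

(¬C → ¬B) ↔ ¬¬D
= ((¬C → ¬B) → ¬¬D) ∧ (¬¬D → (¬C → ¬B))   [eliminate ↔]
= (¬(¬C → ¬B) ∨ ¬¬D) ∧ (¬¬D → (¬C → ¬B))   [eliminate →]
= (¬(¬¬C ∨ ¬B) ∨ ¬¬D) ∧ (¬¬D → (¬C → ¬B))   [eliminate →]
= (¬(¬¬C ∨ ¬B) ∨ ¬¬D) ∧ (¬¬¬D ∨ (¬C → ¬B))   [eliminate →]
= (¬(¬¬C ∨ ¬B) ∨ ¬¬D) ∧ (¬¬¬D ∨ ¬¬C ∨ ¬B)   [eliminate →]
= ((¬¬¬C ∧ ¬¬B) ∨ ¬¬D) ∧ (¬¬¬D ∨ ¬¬C ∨ ¬B)   [De Morgan]
= ((¬C ∧ ¬¬B) ∨ ¬¬D) ∧ (¬¬¬D ∨ ¬¬C ∨ ¬B)   [double negation]
= ((¬C ∧ B) ∨ ¬¬D) ∧ (¬¬¬D ∨ ¬¬C ∨ ¬B)   [double negation]
= ((¬C ∧ B) ∨ D) ∧ (¬¬¬D ∨ ¬¬C ∨ ¬B)   [double negation]
= ((¬C ∧ B) ∨ D) ∧ (¬D ∨ ¬¬C ∨ ¬B)   [double negation]
= ((¬C ∧ B) ∨ D) ∧ (¬D ∨ C ∨ ¬B)   [double negation]
= (¬C ∨ D) ∧ (B ∨ D) ∧ (¬D ∨ C ∨ ¬B)   [distribute ∨ over ∧]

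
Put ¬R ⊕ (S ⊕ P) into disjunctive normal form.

(¬R ∧ ¬S ∧ ¬P) ∨ (¬R ∧ P ∧ S) ∨ (R ∧ S ∧ ¬P) ∨ (R ∧ ¬S ∧ P)

¬R ⊕ (S ⊕ P)
= (¬R ∧ ¬(S ⊕ P)) ∨ (¬¬R ∧ (S ⊕ P))   (expand ⊕)
= (¬R ∧ ¬((S ∧ ¬P) ∨ (¬S ∧ P))) ∨ (¬¬R ∧ (S ⊕ P))   (expand ⊕)
= (¬R ∧ ¬((S ∧ ¬P) ∨ (¬S ∧ P))) ∨ (¬¬R ∧ ((S ∧ ¬P) ∨ (¬S ∧ P)))   (expand ⊕)
= (¬R ∧ ¬(S ∧ ¬P) ∧ ¬(¬S ∧ P)) ∨ (¬¬R ∧ ((S ∧ ¬P) ∨ (¬S ∧ P)))   (De Morgan)
= (¬R ∧ (¬S ∨ ¬¬P) ∧ ¬(¬S ∧ P)) ∨ (¬¬R ∧ ((S ∧ ¬P) ∨ (¬S ∧ P)))   (De Morgan)
= (¬R ∧ (¬S ∨ P) ∧ ¬(¬S ∧ P)) ∨ (¬¬R ∧ ((S ∧ ¬P) ∨ (¬S ∧ P)))   (double negation)
= (¬R ∧ (¬S ∨ P) ∧ (¬¬S ∨ ¬P)) ∨ (¬¬R ∧ ((S ∧ ¬P) ∨ (¬S ∧ P)))   (De Morgan)
= (¬R ∧ (¬S ∨ P) ∧ (S ∨ ¬P)) ∨ (¬¬R ∧ ((S ∧ ¬P) ∨ (¬S ∧ P)))   (double negation)
= (¬R ∧ (¬S ∨ P) ∧ (S ∨ ¬P)) ∨ (R ∧ ((S ∧ ¬P) ∨ (¬S ∧ P)))   (double negation)
= (¬R ∧ ¬S ∧ S) ∨ (¬R ∧ ¬S ∧ ¬P) ∨ (¬R ∧ P ∧ S) ∨ (¬R ∧ P ∧ ¬P) ∨ (R ∧ S ∧ ¬P) ∨ (R ∧ ¬S ∧ P)   (distribute ∧ over ∨)
= (¬R ∧ ¬S ∧ ¬P) ∨ (¬R ∧ P ∧ S) ∨ (R ∧ S ∧ ¬P) ∨ (R ∧ ¬S ∧ P)   (simplify)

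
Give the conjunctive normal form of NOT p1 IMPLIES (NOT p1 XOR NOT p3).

p1 OR p3

NOT p1 IMPLIES (NOT p1 XOR NOT p3)
⇔ NOT NOT p1 OR (NOT p1 XOR NOT p3)   (eliminate IMPLIES)
⇔ NOT NOT p1 OR ((NOT p1 OR NOT p3) AND NOT (NOT p1 AND NOT p3))   (expand XOR)
⇔ p1 OR ((NOT p1 OR NOT p3) AND NOT (NOT p1 AND NOT p3))   (double negation)
⇔ p1 OR ((NOT p1 OR NOT p3) AND (NOT NOT p1 OR NOT NOT p3))   (De Morgan)
⇔ p1 OR ((NOT p1 OR NOT p3) AND (p1 OR NOT NOT p3))   (double negation)
⇔ p1 OR ((NOT p1 OR NOT p3) AND (p1 OR p3))   (double negation)
⇔ (p1 OR NOT p1 OR NOT p3) AND (p1 OR p1 OR p3)   (distribute OR over AND)
⇔ p1 OR p3   (simplify)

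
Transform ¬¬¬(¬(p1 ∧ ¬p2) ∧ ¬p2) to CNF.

¬¬¬(¬(p1 ∧ ¬p2) ∧ ¬p2)
≡ ¬(¬(p1 ∧ ¬p2) ∧ ¬p2)   (double negation)
≡ ¬¬(p1 ∧ ¬p2) ∨ ¬¬p2   (De Morgan)
≡ (p1 ∧ ¬p2) ∨ ¬¬p2   (double negation)
≡ (p1 ∧ ¬p2) ∨ p2   (double negation)
≡ (p1 ∨ p2) ∧ (¬p2 ∨ p2)   (distribute ∨ over ∧)
≡ p1 ∨ p2   (simplify)

p1 ∨ p2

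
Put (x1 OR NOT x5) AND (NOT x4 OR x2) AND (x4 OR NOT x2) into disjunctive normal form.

(x1 OR NOT x5) AND (NOT x4 OR x2) AND (x4 OR NOT x2)
⇔ (x1 AND NOT x4 AND x4) OR (x1 AND NOT x4 AND NOT x2) OR (x1 AND x2 AND x4) OR (x1 AND x2 AND NOT x2) OR (NOT x5 AND NOT x4 AND x4) OR (NOT x5 AND NOT x4 AND NOT x2) OR (NOT x5 AND x2 AND x4) OR (NOT x5 AND x2 AND NOT x2)   [distribute AND over OR]
⇔ (x1 AND NOT x4 AND NOT x2) OR (x1 AND x2 AND x4) OR (NOT x5 AND NOT x4 AND NOT x2) OR (NOT x5 AND x2 AND x4)   [simplify]

(x1 AND NOT x4 AND NOT x2) OR (x1 AND x2 AND x4) OR (NOT x5 AND NOT x4 AND NOT x2) OR (NOT x5 AND x2 AND x4)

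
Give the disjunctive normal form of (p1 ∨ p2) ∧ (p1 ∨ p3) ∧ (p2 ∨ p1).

(p1 ∨ p2) ∧ (p1 ∨ p3) ∧ (p2 ∨ p1)
≡ (p1 ∧ p1 ∧ p2) ∨ (p1 ∧ p1 ∧ p1) ∨ (p1 ∧ p3 ∧ p2) ∨ (p1 ∧ p3 ∧ p1) ∨ (p2 ∧ p1 ∧ p2) ∨ (p2 ∧ p1 ∧ p1) ∨ (p2 ∧ p3 ∧ p2) ∨ (p2 ∧ p3 ∧ p1)   [distribute ∧ over ∨]
≡ p1 ∨ (p2 ∧ p3)   [simplify]

p1 ∨ (p2 ∧ p3)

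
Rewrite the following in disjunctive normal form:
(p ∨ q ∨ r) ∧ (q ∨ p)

p ∨ q

(p ∨ q ∨ r) ∧ (q ∨ p)
≡ (p ∧ q) ∨ (p ∧ p) ∨ (q ∧ q) ∨ (q ∧ p) ∨ (r ∧ q) ∨ (r ∧ p)
≡ p ∨ q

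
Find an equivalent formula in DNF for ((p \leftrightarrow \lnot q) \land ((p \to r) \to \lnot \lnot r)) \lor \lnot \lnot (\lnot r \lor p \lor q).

\lnot r \lor p \lor q

((p \leftrightarrow \lnot q) \land ((p \to r) \to \lnot \lnot r)) \lor \lnot \lnot (\lnot r \lor p \lor q)
⇔ ((p \to \lnot q) \land (\lnot q \to p) \land ((p \to r) \to \lnot \lnot r)) \lor \lnot \lnot (\lnot r \lor p \lor q)   — eliminate \leftrightarrow
⇔ ((\lnot p \lor \lnot q) \land (\lnot q \to p) \land ((p \to r) \to \lnot \lnot r)) \lor \lnot \lnot (\lnot r \lor p \lor q)   — eliminate \to
⇔ ((\lnot p \lor \lnot q) \land (\lnot \lnot q \lor p) \land ((p \to r) \to \lnot \lnot r)) \lor \lnot \lnot (\lnot r \lor p \lor q)   — eliminate \to
⇔ ((\lnot p \lor \lnot q) \land (\lnot \lnot q \lor p) \land (\lnot (p \to r) \lor \lnot \lnot r)) \lor \lnot \lnot (\lnot r \lor p \lor q)   — eliminate \to
⇔ ((\lnot p \lor \lnot q) \land (\lnot \lnot q \lor p) \land (\lnot (\lnot p \lor r) \lor \lnot \lnot r)) \lor \lnot \lnot (\lnot r \lor p \lor q)   — eliminate \to
⇔ ((\lnot p \lor \lnot q) \land (q \lor p) \land (\lnot (\lnot p \lor r) \lor \lnot \lnot r)) \lor \lnot \lnot (\lnot r \lor p \lor q)   — double negation
⇔ ((\lnot p \lor \lnot q) \land (q \lor p) \land ((\lnot \lnot p \land \lnot r) \lor \lnot \lnot r)) \lor \lnot \lnot (\lnot r \lor p \lor q)   — De Morgan
⇔ ((\lnot p \lor \lnot q) \land (q \lor p) \land ((p \land \lnot r) \lor \lnot \lnot r)) \lor \lnot \lnot (\lnot r \lor p \lor q)   — double negation
⇔ ((\lnot p \lor \lnot q) \land (q \lor p) \land ((p \land \lnot r) \lor r)) \lor \lnot \lnot (\lnot r \lor p \lor q)   — double negation
⇔ ((\lnot p \lor \lnot q) \land (q \lor p) \land ((p \land \lnot r) \lor r)) \lor \lnot r \lor p \lor q   — double negation
⇔ (\lnot p \land q \land p \land \lnot r) \lor (\lnot p \land q \land r) \lor (\lnot p \land p \land p \land \lnot r) \lor (\lnot p \land p \land r) \lor (\lnot q \land q \land p \land \lnot r) \lor (\lnot q \land q \land r) \lor (\lnot q \land p \land p \land \lnot r) \lor (\lnot q \land p \land r) \lor \lnot r \lor p \lor q   — distribute \land over \lor
⇔ \lnot r \lor p \lor q   — simplify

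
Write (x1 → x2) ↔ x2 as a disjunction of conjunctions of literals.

(x1 → x2) ↔ x2
≡ ((x1 → x2) → x2) ∧ (x2 → (x1 → x2))   [eliminate ↔]
≡ (¬(x1 → x2) ∨ x2) ∧ (x2 → (x1 → x2))   [eliminate →]
≡ (¬(¬x1 ∨ x2) ∨ x2) ∧ (x2 → (x1 → x2))   [eliminate →]
≡ (¬(¬x1 ∨ x2) ∨ x2) ∧ (¬x2 ∨ (x1 → x2))   [eliminate →]
≡ (¬(¬x1 ∨ x2) ∨ x2) ∧ (¬x2 ∨ ¬x1 ∨ x2)   [eliminate →]
≡ ((¬¬x1 ∧ ¬x2) ∨ x2) ∧ (¬x2 ∨ ¬x1 ∨ x2)   [De Morgan]
≡ ((x1 ∧ ¬x2) ∨ x2) ∧ (¬x2 ∨ ¬x1 ∨ x2)   [double negation]
≡ (x1 ∧ ¬x2 ∧ ¬x2) ∨ (x1 ∧ ¬x2 ∧ ¬x1) ∨ (x1 ∧ ¬x2 ∧ x2) ∨ (x2 ∧ ¬x2) ∨ (x2 ∧ ¬x1) ∨ (x2 ∧ x2)   [distribute ∧ over ∨]
≡ (x1 ∧ ¬x2) ∨ x2   [simplify]

(x1 ∧ ¬x2) ∨ x2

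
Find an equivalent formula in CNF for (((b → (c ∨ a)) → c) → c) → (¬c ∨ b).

(((b → (c ∨ a)) → c) → c) → (¬c ∨ b)
= ¬(((b → (c ∨ a)) → c) → c) ∨ ¬c ∨ b   (eliminate →)
= ¬(¬((b → (c ∨ a)) → c) ∨ c) ∨ ¬c ∨ b   (eliminate →)
= ¬(¬(¬(b → (c ∨ a)) ∨ c) ∨ c) ∨ ¬c ∨ b   (eliminate →)
= ¬(¬(¬(¬b ∨ c ∨ a) ∨ c) ∨ c) ∨ ¬c ∨ b   (eliminate →)
= (¬¬(¬(¬b ∨ c ∨ a) ∨ c) ∧ ¬c) ∨ ¬c ∨ b   (De Morgan)
= ((¬(¬b ∨ c ∨ a) ∨ c) ∧ ¬c) ∨ ¬c ∨ b   (double negation)
= (((¬¬b ∧ ¬c ∧ ¬a) ∨ c) ∧ ¬c) ∨ ¬c ∨ b   (De Morgan)
= (((b ∧ ¬c ∧ ¬a) ∨ c) ∧ ¬c) ∨ ¬c ∨ b   (double negation)
= (b ∨ c ∨ ¬c ∨ b) ∧ (¬c ∨ c ∨ ¬c ∨ b) ∧ (¬a ∨ c ∨ ¬c ∨ b) ∧ (¬c ∨ ¬c ∨ b)   (distribute ∨ over ∧)
= ¬c ∨ b   (simplify)

¬c ∨ b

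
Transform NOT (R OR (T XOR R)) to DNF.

NOT R AND NOT T

NOT (R OR (T XOR R))
≡ NOT (R OR (T AND NOT R) OR (NOT T AND R))   [expand XOR]
≡ NOT R AND NOT (T AND NOT R) AND NOT (NOT T AND R)   [De Morgan]
≡ NOT R AND (NOT T OR NOT NOT R) AND NOT (NOT T AND R)   [De Morgan]
≡ NOT R AND (NOT T OR R) AND NOT (NOT T AND R)   [double negation]
≡ NOT R AND (NOT T OR R) AND (NOT NOT T OR NOT R)   [De Morgan]
≡ NOT R AND (NOT T OR R) AND (T OR NOT R)   [double negation]
≡ (NOT R AND NOT T AND T) OR (NOT R AND NOT T AND NOT R) OR (NOT R AND R AND T) OR (NOT R AND R AND NOT R)   [distribute AND over OR]
≡ NOT R AND NOT T   [simplify]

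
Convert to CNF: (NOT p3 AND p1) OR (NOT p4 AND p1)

(NOT p3 OR NOT p4) AND p1

(NOT p3 AND p1) OR (NOT p4 AND p1)
⇔ (NOT p3 OR NOT p4) AND (NOT p3 OR p1) AND (p1 OR NOT p4) AND (p1 OR p1)   (distribute OR over AND)
⇔ (NOT p3 OR NOT p4) AND p1   (simplify)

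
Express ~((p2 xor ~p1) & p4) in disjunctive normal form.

~((p2 xor ~p1) & p4)
= ~(((p2 & ~~p1) | (~p2 & ~p1)) & p4)   — expand xor
= ~((p2 & ~~p1) | (~p2 & ~p1)) | ~p4   — De Morgan
= (~(p2 & ~~p1) & ~(~p2 & ~p1)) | ~p4   — De Morgan
= ((~p2 | ~~~p1) & ~(~p2 & ~p1)) | ~p4   — De Morgan
= ((~p2 | ~p1) & ~(~p2 & ~p1)) | ~p4   — double negation
= ((~p2 | ~p1) & (~~p2 | ~~p1)) | ~p4   — De Morgan
= ((~p2 | ~p1) & (p2 | ~~p1)) | ~p4   — double negation
= ((~p2 | ~p1) & (p2 | p1)) | ~p4   — double negation
= (~p2 & p2) | (~p2 & p1) | (~p1 & p2) | (~p1 & p1) | ~p4   — distribute & over |
= (~p2 & p1) | (~p1 & p2) | ~p4   — simplify

(~p2 & p1) | (~p1 & p2) | ~p4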